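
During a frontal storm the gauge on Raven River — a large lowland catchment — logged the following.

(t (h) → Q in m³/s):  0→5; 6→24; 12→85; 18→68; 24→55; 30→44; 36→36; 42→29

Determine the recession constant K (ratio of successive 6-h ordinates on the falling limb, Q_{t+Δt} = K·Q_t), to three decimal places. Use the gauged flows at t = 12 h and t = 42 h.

Using the recession-limb readings at t = 12 h and t = 42 h: Q falls from 85 to 29 m³/s over 5 intervals.
K = (Q₂/Q₁)^(1/5) = (29/85)^(1/5) = 0.806.

K ≈ 0.806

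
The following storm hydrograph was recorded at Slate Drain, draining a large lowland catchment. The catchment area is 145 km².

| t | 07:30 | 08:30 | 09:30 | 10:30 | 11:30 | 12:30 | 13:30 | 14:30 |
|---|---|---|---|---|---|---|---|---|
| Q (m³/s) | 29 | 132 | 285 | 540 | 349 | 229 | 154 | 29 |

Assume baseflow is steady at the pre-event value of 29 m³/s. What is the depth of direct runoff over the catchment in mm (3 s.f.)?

d ≈ 37.6 mm

Direct runoff: 0.0, 103.0, 256.0, 511.0, 320.0, 200.0, 125.0, 0.0 m³/s; ΣQ_DR = 1515 m³/s.
V = ΣQ_DR · Δt = 1515 × 3600 s = 5.454 × 10^6 m³.
Over A = 145 km², depth = V / A = 37.6 mm.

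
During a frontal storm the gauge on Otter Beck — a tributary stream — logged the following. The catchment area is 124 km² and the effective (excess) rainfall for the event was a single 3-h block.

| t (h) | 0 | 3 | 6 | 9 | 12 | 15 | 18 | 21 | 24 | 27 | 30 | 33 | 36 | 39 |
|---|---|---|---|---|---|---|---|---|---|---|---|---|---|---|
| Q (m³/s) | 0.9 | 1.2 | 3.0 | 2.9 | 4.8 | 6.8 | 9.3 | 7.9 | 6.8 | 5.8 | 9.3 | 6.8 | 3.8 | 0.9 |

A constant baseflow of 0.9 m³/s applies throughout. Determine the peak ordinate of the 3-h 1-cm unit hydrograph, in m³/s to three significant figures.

U_p ≈ 16.7 m³/s

Direct runoff: 0.0, 0.3, 2.1, 2.0, 3.9, 5.9, 8.4, 7.0, 5.9, 4.9, 8.4, 5.9, 2.9, 0.0 m³/s; ΣQ_DR = 57.60 m³/s, peak = 8.4 m³/s.
Runoff depth d = ΣQ_DR·Δt / A = 57.60 × 10800 / (124 km²) = 5.017 mm.
The 1-cm UH is the DRH scaled by (10 mm)/d, so U_p = 8.4 × 10/5.017 = 16.7 m³/s.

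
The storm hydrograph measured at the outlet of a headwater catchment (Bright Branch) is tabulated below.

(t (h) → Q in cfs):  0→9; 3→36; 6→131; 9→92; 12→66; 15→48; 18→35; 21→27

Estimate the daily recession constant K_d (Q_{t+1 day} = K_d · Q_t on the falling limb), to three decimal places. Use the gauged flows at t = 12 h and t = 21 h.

Between t = 12 h and t = 21 h the flow falls from 66 to 27 cfs over 3×3 h = 9 h.
Per-interval ratio K = (27/66)^(1/3) = 0.7423; K_d = K^(24/3) = 0.092.

K_d ≈ 0.092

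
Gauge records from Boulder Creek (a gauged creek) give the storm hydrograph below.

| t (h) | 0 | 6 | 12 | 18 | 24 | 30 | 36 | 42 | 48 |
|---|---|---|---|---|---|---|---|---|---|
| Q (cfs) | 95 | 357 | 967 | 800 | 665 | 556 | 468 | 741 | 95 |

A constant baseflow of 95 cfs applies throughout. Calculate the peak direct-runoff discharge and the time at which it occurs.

Subtracting baseflow gives direct-runoff ordinates: 0.0, 262.0, 872.0, 705.0, 570.0, 461.0, 373.0, 646.0, 0.0 cfs.
The maximum is 872.0 cfs, occurring at the reading for t = 12 h.

Q_p = 872.0 cfs at t = 12 h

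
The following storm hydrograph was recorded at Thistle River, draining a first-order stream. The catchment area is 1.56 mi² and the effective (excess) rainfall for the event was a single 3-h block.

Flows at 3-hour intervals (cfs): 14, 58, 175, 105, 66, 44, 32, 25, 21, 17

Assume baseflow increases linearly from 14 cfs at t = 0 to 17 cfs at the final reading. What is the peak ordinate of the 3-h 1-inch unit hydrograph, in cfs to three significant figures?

U_p ≈ 134 cfs

Direct runoff: 0.00, 43.67, 160.33, 90.00, 50.67, 28.33, 16.00, 8.67, 4.33, 0.00 cfs; ΣQ_DR = 402.0 cfs, peak = 160.33 cfs.
Runoff depth d = ΣQ_DR·Δt / A = 402.0 × 10800 / (1.56 mi²) = 1.198 in.
The 1-inch UH is the DRH scaled by (1 in)/d, so U_p = 160.33 × 1/1.198 = 134 cfs.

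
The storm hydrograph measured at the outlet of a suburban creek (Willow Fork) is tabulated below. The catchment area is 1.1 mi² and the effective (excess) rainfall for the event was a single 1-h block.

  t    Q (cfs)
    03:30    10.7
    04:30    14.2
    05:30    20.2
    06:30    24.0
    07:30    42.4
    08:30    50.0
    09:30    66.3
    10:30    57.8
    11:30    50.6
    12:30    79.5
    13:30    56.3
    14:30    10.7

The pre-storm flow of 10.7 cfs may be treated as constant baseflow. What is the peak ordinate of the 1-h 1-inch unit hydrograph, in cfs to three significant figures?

Direct runoff: 0.0, 3.5, 9.5, 13.3, 31.7, 39.3, 55.6, 47.1, 39.9, 68.8, 45.6, 0.0 cfs; ΣQ_DR = 354.3 cfs, peak = 68.8 cfs.
Runoff depth d = ΣQ_DR·Δt / A = 354.3 × 3600 / (1.1 mi²) = 0.4991 in.
The 1-inch UH is the DRH scaled by (1 in)/d, so U_p = 68.8 × 1/0.4991 = 138 cfs.

U_p ≈ 138 cfs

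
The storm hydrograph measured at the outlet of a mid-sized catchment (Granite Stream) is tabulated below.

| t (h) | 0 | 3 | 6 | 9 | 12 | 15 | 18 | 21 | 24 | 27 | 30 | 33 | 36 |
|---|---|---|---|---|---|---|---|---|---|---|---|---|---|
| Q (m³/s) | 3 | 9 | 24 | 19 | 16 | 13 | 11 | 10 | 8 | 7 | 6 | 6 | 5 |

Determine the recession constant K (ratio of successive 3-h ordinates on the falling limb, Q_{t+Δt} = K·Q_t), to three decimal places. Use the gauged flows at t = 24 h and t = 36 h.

K ≈ 0.889

Using the recession-limb readings at t = 24 h and t = 36 h: Q falls from 8 to 5 m³/s over 4 intervals.
K = (Q₂/Q₁)^(1/4) = (5/8)^(1/4) = 0.889.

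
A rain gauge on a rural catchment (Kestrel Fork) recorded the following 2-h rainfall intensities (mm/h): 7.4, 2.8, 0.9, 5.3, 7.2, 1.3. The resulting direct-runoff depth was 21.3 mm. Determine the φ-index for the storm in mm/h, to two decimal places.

Only the 3 blocks with intensity above φ contribute runoff: 7.4, 5.3, 7.2 mm/h.
Σ(I−φ)·Δt = d  ⇒  (7.4+5.3+7.2 − 3φ)·2 = 21.3
φ = (19.90 − 21.3/2) / 3 = 3.08 mm/h.

φ ≈ 3.08 mm/h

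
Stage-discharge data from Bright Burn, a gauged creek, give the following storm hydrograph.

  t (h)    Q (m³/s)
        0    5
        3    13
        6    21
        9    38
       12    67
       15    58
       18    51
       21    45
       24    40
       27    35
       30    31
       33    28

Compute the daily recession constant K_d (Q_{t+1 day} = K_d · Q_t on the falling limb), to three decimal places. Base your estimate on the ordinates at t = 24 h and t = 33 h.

K_d ≈ 0.386

Between t = 24 h and t = 33 h the flow falls from 40 to 28 m³/s over 3×3 h = 9 h.
Per-interval ratio K = (28/40)^(1/3) = 0.8879; K_d = K^(24/3) = 0.386.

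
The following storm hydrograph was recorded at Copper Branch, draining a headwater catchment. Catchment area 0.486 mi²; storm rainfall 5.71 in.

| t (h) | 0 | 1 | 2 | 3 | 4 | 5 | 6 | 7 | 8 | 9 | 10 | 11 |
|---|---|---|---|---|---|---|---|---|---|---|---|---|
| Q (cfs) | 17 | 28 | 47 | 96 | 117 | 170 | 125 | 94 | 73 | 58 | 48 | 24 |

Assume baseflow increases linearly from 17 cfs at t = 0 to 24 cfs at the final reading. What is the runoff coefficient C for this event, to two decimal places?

ΣQ_DR = 651.0 cfs; V = ΣQ_DR·Δt = 2.344 × 10^6 ft³.
Runoff depth d = V / A = 2.076 in.
C = d / P = 2.076 / 5.71 = 0.36.

C ≈ 0.36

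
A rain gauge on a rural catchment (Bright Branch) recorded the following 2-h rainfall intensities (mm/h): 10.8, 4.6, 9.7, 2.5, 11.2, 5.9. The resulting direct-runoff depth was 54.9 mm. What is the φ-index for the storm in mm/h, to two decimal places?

Only the 5 blocks with intensity above φ contribute runoff: 10.8, 4.6, 9.7, 11.2, 5.9 mm/h.
Σ(I−φ)·Δt = d  ⇒  (10.8+4.6+9.7+11.2+5.9 − 5φ)·2 = 54.9
φ = (42.20 − 54.9/2) / 5 = 2.95 mm/h.

φ ≈ 2.95 mm/h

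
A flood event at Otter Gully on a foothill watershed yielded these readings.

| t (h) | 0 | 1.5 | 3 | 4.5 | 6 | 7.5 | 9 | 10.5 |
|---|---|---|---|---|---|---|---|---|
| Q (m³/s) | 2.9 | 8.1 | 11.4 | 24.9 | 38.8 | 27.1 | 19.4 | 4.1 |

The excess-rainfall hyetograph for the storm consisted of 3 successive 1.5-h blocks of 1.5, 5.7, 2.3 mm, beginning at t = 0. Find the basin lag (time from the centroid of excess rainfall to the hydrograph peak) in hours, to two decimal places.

t_L ≈ 3.62 h

Centroid of excess rainfall: t_c = Σ P_i·t̄_i / ΣP_i = 2.3763 h (block centres at 0.75, 2.25, 3.75 h).
Hydrograph peak occurs at t = 6 h, so basin lag t_L = 6 − 2.3763 = 3.62 h.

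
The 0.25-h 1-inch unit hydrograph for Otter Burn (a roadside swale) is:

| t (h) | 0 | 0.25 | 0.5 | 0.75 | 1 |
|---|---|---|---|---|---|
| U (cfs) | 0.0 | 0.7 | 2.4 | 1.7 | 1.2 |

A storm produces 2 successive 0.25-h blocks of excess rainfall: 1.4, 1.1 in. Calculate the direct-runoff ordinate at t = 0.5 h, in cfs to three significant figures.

By discrete convolution, Q_j = Σ (P_i / 1 in) · U_{j−i}.
At t = 0.5 h (j=2): Q = (1.4/1)·2.4 + (1.1/1)·0.7 = 4.13 cfs.

Q ≈ 4.13 cfs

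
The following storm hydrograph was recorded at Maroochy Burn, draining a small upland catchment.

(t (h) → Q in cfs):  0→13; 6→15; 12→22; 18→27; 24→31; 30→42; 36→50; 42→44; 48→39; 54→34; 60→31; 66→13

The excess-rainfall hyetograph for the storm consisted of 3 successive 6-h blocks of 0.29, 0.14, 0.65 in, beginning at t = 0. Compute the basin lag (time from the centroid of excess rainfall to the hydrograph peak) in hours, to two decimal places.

t_L ≈ 25.00 h

Centroid of excess rainfall: t_c = Σ P_i·t̄_i / ΣP_i = 11.0000 h (block centres at 3, 9, 15 h).
Hydrograph peak occurs at t = 36 h, so basin lag t_L = 36 − 11.0000 = 25.00 h.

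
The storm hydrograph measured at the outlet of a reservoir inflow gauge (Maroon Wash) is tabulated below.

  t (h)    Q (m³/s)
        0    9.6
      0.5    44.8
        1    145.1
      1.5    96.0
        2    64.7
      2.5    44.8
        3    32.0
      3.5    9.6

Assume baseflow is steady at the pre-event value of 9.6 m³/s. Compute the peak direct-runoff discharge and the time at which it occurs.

Q_p = 135.5 m³/s at t = 1 h

Subtracting baseflow gives direct-runoff ordinates: 0.0, 35.2, 135.5, 86.4, 55.1, 35.2, 22.4, 0.0 m³/s.
The maximum is 135.5 m³/s, occurring at the reading for t = 1 h.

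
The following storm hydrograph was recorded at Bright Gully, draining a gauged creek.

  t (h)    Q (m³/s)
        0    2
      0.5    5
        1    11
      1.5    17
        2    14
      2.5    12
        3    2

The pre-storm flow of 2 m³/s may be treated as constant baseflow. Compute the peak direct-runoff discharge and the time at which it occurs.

Q_p = 15.0 m³/s at t = 1.5 h

Subtracting baseflow gives direct-runoff ordinates: 0.0, 3.0, 9.0, 15.0, 12.0, 10.0, 0.0 m³/s.
The maximum is 15.0 m³/s, occurring at the reading for t = 1.5 h.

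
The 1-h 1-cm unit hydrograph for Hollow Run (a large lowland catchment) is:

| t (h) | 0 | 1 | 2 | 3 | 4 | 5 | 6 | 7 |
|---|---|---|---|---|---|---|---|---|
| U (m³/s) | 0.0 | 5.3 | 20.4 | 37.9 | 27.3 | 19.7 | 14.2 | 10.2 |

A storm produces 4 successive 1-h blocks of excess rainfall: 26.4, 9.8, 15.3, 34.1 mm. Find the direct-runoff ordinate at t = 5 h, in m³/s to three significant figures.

Q ≈ 206 m³/s

By discrete convolution, Q_j = Σ (P_i / 10 mm) · U_{j−i}.
At t = 5 h (j=5): Q = (26.4/10)·19.7 + (9.8/10)·27.3 + (15.3/10)·37.9 + (34.1/10)·20.4 = 206 m³/s.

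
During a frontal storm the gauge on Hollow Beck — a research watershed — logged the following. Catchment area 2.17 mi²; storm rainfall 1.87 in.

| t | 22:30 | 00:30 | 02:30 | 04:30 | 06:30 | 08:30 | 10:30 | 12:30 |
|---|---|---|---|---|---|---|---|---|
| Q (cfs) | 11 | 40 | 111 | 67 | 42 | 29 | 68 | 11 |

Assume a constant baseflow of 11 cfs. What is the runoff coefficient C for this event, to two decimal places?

ΣQ_DR = 291.0 cfs; V = ΣQ_DR·Δt = 2.095 × 10^6 ft³.
Runoff depth d = V / A = 0.4156 in.
C = d / P = 0.4156 / 1.87 = 0.22.

C ≈ 0.22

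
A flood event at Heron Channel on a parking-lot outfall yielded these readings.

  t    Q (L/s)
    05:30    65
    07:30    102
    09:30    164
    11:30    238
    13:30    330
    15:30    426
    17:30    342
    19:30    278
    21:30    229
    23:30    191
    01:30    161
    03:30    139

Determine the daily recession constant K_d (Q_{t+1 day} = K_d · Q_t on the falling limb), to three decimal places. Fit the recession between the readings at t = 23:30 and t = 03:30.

Between t = 23:30 and t = 03:30 the flow falls from 191 to 139 L/s over 2×2 h = 4 h.
Per-interval ratio K = (139/191)^(1/2) = 0.8531; K_d = K^(24/2) = 0.149.

K_d ≈ 0.149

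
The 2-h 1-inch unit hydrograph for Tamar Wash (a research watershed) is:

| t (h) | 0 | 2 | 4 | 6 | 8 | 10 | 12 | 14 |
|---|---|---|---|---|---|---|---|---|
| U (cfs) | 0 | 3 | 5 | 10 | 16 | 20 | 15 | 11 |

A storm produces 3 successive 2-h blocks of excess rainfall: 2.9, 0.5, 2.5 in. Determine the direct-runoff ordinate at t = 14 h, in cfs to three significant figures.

Q ≈ 89.4 cfs

By discrete convolution, Q_j = Σ (P_i / 1 in) · U_{j−i}.
At t = 14 h (j=7): Q = (2.9/1)·11 + (0.5/1)·15 + (2.5/1)·20 = 89.4 cfs.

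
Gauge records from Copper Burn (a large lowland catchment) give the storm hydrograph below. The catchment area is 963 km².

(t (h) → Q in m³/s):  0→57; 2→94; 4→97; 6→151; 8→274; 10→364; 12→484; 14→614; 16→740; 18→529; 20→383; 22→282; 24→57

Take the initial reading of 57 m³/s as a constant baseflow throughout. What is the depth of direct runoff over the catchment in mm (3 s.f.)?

Direct runoff: 0.0, 37.0, 40.0, 94.0, 217.0, 307.0, 427.0, 557.0, 683.0, 472.0, 326.0, 225.0, 0.0 m³/s; ΣQ_DR = 3385 m³/s.
V = ΣQ_DR · Δt = 3385 × 7200 s = 2.437 × 10^7 m³.
Over A = 963 km², depth = V / A = 25.3 mm.

d ≈ 25.3 mm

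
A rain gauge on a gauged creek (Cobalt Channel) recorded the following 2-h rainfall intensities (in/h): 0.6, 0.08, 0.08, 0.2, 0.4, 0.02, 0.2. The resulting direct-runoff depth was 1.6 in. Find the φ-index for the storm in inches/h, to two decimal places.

Only the 4 blocks with intensity above φ contribute runoff: 0.6, 0.2, 0.4, 0.2 in/h.
Σ(I−φ)·Δt = d  ⇒  (0.6+0.2+0.4+0.2 − 4φ)·2 = 1.6
φ = (1.400 − 1.6/2) / 4 = 0.15 in/h.

φ ≈ 0.15 in/h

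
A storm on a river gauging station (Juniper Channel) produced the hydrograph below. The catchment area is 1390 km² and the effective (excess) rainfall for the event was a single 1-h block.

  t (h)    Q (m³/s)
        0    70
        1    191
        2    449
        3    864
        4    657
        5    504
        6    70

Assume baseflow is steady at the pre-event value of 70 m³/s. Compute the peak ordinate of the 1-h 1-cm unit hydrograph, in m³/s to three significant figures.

U_p ≈ 1320 m³/s

Direct runoff: 0.0, 121.0, 379.0, 794.0, 587.0, 434.0, 0.0 m³/s; ΣQ_DR = 2315 m³/s, peak = 794.0 m³/s.
Runoff depth d = ΣQ_DR·Δt / A = 2315 × 3600 / (1390 km²) = 5.996 mm.
The 1-cm UH is the DRH scaled by (10 mm)/d, so U_p = 794.0 × 10/5.996 = 1320 m³/s.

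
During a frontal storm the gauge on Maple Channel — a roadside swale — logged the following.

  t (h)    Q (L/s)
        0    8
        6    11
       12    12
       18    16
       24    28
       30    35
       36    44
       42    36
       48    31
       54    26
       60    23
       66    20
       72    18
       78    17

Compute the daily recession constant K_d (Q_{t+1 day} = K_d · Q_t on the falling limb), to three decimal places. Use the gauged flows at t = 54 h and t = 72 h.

Between t = 54 h and t = 72 h the flow falls from 26 to 18 L/s over 3×6 h = 18 h.
Per-interval ratio K = (18/26)^(1/3) = 0.8846; K_d = K^(24/6) = 0.612.

K_d ≈ 0.612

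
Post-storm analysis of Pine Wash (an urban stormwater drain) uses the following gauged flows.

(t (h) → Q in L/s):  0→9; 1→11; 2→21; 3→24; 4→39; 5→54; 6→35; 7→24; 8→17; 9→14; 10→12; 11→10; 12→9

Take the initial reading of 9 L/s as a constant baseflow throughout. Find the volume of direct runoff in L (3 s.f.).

V ≈ 5.83 × 10^5 L

Direct-runoff ordinates (Q − Q_b): 0.0, 2.0, 12.0, 15.0, 30.0, 45.0, 26.0, 15.0, 8.0, 5.0, 3.0, 1.0, 0.0 L/s.
ΣQ_DR = 162.0 L/s.
With Δt = 1 h = 3600 s, V = ΣQ_DR · Δt = 162.0 × 3600 = 5.83 × 10^5 L.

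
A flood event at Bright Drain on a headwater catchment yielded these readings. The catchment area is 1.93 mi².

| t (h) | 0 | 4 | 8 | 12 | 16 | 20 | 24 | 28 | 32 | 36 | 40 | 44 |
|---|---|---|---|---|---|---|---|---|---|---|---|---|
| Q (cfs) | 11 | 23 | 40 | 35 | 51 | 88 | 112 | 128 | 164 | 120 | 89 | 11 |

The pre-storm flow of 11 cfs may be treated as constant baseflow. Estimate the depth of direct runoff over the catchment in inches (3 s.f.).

d ≈ 2.38 in

Direct runoff: 0.0, 12.0, 29.0, 24.0, 40.0, 77.0, 101.0, 117.0, 153.0, 109.0, 78.0, 0.0 cfs; ΣQ_DR = 740.0 cfs.
V = ΣQ_DR · Δt = 740.0 × 14400 s = 1.066 × 10^7 ft³.
Over A = 1.93 mi², depth = V / A = 2.38 in.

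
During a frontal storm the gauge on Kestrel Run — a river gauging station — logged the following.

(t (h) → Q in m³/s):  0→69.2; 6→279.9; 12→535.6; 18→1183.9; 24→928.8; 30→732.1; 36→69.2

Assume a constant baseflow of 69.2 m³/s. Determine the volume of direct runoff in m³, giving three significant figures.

Direct-runoff ordinates (Q − Q_b): 0.0, 210.7, 466.4, 1114.7, 859.6, 662.9, 0.0 m³/s.
ΣQ_DR = 3314 m³/s.
With Δt = 6 h = 21600 s, V = ΣQ_DR · Δt = 3314 × 21600 = 7.16 × 10^7 m³.

V ≈ 7.16 × 10^7 m³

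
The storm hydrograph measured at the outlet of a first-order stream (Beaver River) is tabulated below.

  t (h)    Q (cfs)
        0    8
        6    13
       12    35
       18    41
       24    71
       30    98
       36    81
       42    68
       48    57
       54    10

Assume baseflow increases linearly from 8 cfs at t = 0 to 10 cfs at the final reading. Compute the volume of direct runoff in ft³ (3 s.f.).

Direct-runoff ordinates (Q − Q_b): 0.00, 4.78, 26.56, 32.33, 62.11, 88.89, 71.67, 58.44, 47.22, 0.00 cfs.
ΣQ_DR = 392.0 cfs.
With Δt = 6 h = 21600 s, V = ΣQ_DR · Δt = 392.0 × 21600 = 8.47 × 10^6 ft³.

V ≈ 8.47 × 10^6 ft³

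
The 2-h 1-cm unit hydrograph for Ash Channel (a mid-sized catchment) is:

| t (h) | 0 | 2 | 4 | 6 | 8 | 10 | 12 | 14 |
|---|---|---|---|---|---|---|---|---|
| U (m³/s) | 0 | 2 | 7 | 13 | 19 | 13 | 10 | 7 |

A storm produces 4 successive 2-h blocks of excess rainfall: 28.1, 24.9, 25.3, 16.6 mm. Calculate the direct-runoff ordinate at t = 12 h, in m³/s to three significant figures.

Q ≈ 130 m³/s

By discrete convolution, Q_j = Σ (P_i / 10 mm) · U_{j−i}.
At t = 12 h (j=6): Q = (28.1/10)·10 + (24.9/10)·13 + (25.3/10)·19 + (16.6/10)·13 = 130 m³/s.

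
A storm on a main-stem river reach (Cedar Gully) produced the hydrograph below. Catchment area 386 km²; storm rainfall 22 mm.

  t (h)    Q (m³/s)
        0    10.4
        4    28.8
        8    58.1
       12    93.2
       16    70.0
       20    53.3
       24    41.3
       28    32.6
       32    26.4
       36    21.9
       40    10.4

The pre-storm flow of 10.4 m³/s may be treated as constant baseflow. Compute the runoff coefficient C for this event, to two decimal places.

C ≈ 0.56

ΣQ_DR = 332.0 m³/s; V = ΣQ_DR·Δt = 4.781 × 10^6 m³.
Runoff depth d = V / A = 12.39 mm.
C = d / P = 12.39 / 22 = 0.56.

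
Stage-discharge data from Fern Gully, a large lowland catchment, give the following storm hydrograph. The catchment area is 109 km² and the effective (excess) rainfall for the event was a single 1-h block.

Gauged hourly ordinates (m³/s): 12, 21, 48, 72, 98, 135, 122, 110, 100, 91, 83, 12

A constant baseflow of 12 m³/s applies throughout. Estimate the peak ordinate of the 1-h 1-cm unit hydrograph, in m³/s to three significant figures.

Direct runoff: 0.0, 9.0, 36.0, 60.0, 86.0, 123.0, 110.0, 98.0, 88.0, 79.0, 71.0, 0.0 m³/s; ΣQ_DR = 760.0 m³/s, peak = 123.0 m³/s.
Runoff depth d = ΣQ_DR·Δt / A = 760.0 × 3600 / (109 km²) = 25.10 mm.
The 1-cm UH is the DRH scaled by (10 mm)/d, so U_p = 123.0 × 10/25.10 = 49.0 m³/s.

U_p ≈ 49.0 m³/s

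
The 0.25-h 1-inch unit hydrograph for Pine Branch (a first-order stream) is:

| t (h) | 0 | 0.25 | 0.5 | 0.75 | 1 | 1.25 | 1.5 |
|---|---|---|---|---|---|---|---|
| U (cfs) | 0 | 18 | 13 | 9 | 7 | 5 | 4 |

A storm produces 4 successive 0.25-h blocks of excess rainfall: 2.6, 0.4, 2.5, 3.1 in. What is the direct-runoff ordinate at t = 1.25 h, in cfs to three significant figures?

By discrete convolution, Q_j = Σ (P_i / 1 in) · U_{j−i}.
At t = 1.25 h (j=5): Q = (2.6/1)·5 + (0.4/1)·7 + (2.5/1)·9 + (3.1/1)·13 = 78.6 cfs.

Q ≈ 78.6 cfs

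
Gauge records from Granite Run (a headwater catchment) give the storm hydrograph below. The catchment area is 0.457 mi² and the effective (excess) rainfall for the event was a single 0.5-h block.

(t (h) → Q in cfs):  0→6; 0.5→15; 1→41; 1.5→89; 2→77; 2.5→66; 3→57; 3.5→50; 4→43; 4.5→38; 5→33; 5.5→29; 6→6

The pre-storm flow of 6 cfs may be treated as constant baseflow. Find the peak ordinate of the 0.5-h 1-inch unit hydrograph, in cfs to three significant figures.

Direct runoff: 0.0, 9.0, 35.0, 83.0, 71.0, 60.0, 51.0, 44.0, 37.0, 32.0, 27.0, 23.0, 0.0 cfs; ΣQ_DR = 472.0 cfs, peak = 83.0 cfs.
Runoff depth d = ΣQ_DR·Δt / A = 472.0 × 1800 / (0.457 mi²) = 0.8002 in.
The 1-inch UH is the DRH scaled by (1 in)/d, so U_p = 83.0 × 1/0.8002 = 104 cfs.

U_p ≈ 104 cfs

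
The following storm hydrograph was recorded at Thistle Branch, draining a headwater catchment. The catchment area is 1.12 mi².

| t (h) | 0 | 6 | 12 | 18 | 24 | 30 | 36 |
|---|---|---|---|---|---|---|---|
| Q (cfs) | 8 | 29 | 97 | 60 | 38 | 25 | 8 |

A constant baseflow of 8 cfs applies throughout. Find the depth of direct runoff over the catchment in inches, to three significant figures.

Direct runoff: 0.0, 21.0, 89.0, 52.0, 30.0, 17.0, 0.0 cfs; ΣQ_DR = 209.0 cfs.
V = ΣQ_DR · Δt = 209.0 × 21600 s = 4.514 × 10^6 ft³.
Over A = 1.12 mi², depth = V / A = 1.73 in.

d ≈ 1.73 in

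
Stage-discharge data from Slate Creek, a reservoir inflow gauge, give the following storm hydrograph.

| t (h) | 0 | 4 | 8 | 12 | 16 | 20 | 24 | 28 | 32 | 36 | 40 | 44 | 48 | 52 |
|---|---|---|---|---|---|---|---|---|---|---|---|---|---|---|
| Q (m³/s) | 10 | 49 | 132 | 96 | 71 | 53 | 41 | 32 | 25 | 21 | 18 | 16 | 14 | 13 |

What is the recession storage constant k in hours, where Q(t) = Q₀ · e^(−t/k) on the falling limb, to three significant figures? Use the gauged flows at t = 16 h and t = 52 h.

On the falling limb, Q drops from 71 to 13 m³/s between t = 16 h and t = 52 h (Δt = 36 h).
k = −Δt / ln(Q₂/Q₁) = −36 / ln(13/71) = 21.2 h.

k ≈ 21.2 h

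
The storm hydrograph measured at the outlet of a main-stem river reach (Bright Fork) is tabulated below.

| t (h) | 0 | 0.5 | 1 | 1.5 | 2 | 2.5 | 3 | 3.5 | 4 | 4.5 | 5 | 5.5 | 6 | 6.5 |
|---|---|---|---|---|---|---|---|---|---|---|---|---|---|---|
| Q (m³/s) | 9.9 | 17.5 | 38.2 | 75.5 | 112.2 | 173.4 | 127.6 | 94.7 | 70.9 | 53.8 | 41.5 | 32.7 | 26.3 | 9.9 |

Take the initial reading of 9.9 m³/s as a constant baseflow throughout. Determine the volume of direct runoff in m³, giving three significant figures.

Direct-runoff ordinates (Q − Q_b): 0.0, 7.6, 28.3, 65.6, 102.3, 163.5, 117.7, 84.8, 61.0, 43.9, 31.6, 22.8, 16.4, 0.0 m³/s.
ΣQ_DR = 745.5 m³/s.
With Δt = 0.5 h = 1800 s, V = ΣQ_DR · Δt = 745.5 × 1800 = 1.34 × 10^6 m³.

V ≈ 1.34 × 10^6 m³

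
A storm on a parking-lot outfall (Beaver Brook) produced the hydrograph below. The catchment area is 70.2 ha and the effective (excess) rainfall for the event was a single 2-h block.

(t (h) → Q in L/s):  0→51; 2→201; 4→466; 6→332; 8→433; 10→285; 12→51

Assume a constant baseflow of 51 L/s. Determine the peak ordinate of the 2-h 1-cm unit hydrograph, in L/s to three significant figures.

U_p ≈ 277 L/s

Direct runoff: 0.0, 150.0, 415.0, 281.0, 382.0, 234.0, 0.0 L/s; ΣQ_DR = 1462 L/s, peak = 415.0 L/s.
Runoff depth d = ΣQ_DR·Δt / A = 1462 × 7200 / (70.2 ha) = 14.99 mm.
The 1-cm UH is the DRH scaled by (10 mm)/d, so U_p = 415.0 × 10/14.99 = 277 L/s.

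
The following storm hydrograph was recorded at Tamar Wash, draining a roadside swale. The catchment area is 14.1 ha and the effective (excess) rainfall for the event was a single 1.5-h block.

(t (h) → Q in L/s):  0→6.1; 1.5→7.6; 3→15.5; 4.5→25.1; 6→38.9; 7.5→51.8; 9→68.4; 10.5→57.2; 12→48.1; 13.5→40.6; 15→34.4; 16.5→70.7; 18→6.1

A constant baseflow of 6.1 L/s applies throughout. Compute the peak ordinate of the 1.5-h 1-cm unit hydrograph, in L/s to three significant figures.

Direct runoff: 0.0, 1.5, 9.4, 19.0, 32.8, 45.7, 62.3, 51.1, 42.0, 34.5, 28.3, 64.6, 0.0 L/s; ΣQ_DR = 391.2 L/s, peak = 64.6 L/s.
Runoff depth d = ΣQ_DR·Δt / A = 391.2 × 5400 / (14.1 ha) = 14.98 mm.
The 1-cm UH is the DRH scaled by (10 mm)/d, so U_p = 64.6 × 10/14.98 = 43.1 L/s.

U_p ≈ 43.1 L/s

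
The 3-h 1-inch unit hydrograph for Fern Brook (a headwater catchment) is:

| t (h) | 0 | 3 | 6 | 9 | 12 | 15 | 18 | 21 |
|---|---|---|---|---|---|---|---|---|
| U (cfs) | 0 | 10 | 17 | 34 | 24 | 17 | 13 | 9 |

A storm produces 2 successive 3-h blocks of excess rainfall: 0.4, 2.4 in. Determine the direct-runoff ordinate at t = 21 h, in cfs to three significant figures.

Q ≈ 34.8 cfs

By discrete convolution, Q_j = Σ (P_i / 1 in) · U_{j−i}.
At t = 21 h (j=7): Q = (0.4/1)·9 + (2.4/1)·13 = 34.8 cfs.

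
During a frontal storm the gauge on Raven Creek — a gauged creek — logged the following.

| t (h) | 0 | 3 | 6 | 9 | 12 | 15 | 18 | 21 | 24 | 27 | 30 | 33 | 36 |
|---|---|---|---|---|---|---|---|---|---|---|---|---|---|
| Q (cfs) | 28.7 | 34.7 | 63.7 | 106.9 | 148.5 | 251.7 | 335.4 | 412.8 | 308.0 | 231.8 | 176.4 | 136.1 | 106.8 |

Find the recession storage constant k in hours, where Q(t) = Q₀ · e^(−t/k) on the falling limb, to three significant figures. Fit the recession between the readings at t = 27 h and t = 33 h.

On the falling limb, Q drops from 231.8 to 136.1 cfs between t = 27 h and t = 33 h (Δt = 6 h).
k = −Δt / ln(Q₂/Q₁) = −6 / ln(136.1/231.8) = 11.3 h.

k ≈ 11.3 h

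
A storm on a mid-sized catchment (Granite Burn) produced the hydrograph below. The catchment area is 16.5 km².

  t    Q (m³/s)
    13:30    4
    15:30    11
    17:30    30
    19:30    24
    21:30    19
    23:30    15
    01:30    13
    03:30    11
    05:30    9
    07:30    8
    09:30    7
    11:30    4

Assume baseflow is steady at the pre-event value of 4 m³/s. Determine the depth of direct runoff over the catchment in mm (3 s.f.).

Direct runoff: 0.0, 7.0, 26.0, 20.0, 15.0, 11.0, 9.0, 7.0, 5.0, 4.0, 3.0, 0.0 m³/s; ΣQ_DR = 107.0 m³/s.
V = ΣQ_DR · Δt = 107.0 × 7200 s = 7.704 × 10^5 m³.
Over A = 16.5 km², depth = V / A = 46.7 mm.

d ≈ 46.7 mm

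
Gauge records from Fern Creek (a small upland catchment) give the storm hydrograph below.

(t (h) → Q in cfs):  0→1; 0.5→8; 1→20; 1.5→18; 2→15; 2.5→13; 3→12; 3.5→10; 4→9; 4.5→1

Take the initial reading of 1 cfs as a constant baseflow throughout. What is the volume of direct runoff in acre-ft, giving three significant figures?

Direct-runoff ordinates (Q − Q_b): 0.0, 7.0, 19.0, 17.0, 14.0, 12.0, 11.0, 9.0, 8.0, 0.0 cfs.
ΣQ_DR = 97.00 cfs.
With Δt = 0.5 h = 1800 s, V = ΣQ_DR · Δt = 97.00 × 1800 = 1.75 × 10^5 ft³ = 4.01 acre-ft.

V ≈ 4.01 acre-ft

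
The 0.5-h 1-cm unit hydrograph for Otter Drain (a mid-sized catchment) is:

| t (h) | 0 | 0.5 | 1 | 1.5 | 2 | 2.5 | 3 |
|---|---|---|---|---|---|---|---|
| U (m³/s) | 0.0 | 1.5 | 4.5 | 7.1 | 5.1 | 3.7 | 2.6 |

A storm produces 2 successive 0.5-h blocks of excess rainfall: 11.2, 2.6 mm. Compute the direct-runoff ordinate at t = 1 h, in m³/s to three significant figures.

By discrete convolution, Q_j = Σ (P_i / 10 mm) · U_{j−i}.
At t = 1 h (j=2): Q = (11.2/10)·4.5 + (2.6/10)·1.5 = 5.43 m³/s.

Q ≈ 5.43 m³/s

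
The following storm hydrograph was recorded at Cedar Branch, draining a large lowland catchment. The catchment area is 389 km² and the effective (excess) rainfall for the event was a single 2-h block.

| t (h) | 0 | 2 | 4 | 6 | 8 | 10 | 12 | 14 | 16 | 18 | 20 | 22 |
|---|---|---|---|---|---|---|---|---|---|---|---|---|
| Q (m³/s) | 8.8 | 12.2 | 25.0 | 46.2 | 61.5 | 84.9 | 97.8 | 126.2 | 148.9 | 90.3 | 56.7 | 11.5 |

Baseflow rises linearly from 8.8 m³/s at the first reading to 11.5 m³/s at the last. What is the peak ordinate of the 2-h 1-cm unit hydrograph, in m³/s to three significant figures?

U_p ≈ 115 m³/s

Direct runoff: 0.00, 3.15, 15.71, 36.66, 51.72, 74.87, 87.53, 115.68, 138.14, 79.29, 45.45, 0.00 m³/s; ΣQ_DR = 648.2 m³/s, peak = 138.14 m³/s.
Runoff depth d = ΣQ_DR·Δt / A = 648.2 × 7200 / (389 km²) = 12.00 mm.
The 1-cm UH is the DRH scaled by (10 mm)/d, so U_p = 138.14 × 10/12.00 = 115 m³/s.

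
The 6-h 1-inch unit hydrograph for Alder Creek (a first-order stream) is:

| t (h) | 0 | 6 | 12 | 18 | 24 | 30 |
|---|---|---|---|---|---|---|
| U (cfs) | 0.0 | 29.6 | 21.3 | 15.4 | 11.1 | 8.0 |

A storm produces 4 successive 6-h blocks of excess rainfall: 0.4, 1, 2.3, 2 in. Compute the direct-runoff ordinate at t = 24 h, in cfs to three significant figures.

By discrete convolution, Q_j = Σ (P_i / 1 in) · U_{j−i}.
At t = 24 h (j=4): Q = (0.4/1)·11.1 + (1/1)·15.4 + (2.3/1)·21.3 + (2/1)·29.6 = 128 cfs.

Q ≈ 128 cfs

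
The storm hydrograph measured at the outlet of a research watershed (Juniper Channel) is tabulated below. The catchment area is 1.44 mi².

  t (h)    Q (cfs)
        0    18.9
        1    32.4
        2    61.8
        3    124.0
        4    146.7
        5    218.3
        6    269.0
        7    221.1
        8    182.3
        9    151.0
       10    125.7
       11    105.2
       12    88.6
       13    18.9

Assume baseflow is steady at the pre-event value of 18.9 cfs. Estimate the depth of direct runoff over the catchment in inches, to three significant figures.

d ≈ 1.61 in

Direct runoff: 0.0, 13.5, 42.9, 105.1, 127.8, 199.4, 250.1, 202.2, 163.4, 132.1, 106.8, 86.3, 69.7, 0.0 cfs; ΣQ_DR = 1499 cfs.
V = ΣQ_DR · Δt = 1499 × 3600 s = 5.397 × 10^6 ft³.
Over A = 1.44 mi², depth = V / A = 1.61 in.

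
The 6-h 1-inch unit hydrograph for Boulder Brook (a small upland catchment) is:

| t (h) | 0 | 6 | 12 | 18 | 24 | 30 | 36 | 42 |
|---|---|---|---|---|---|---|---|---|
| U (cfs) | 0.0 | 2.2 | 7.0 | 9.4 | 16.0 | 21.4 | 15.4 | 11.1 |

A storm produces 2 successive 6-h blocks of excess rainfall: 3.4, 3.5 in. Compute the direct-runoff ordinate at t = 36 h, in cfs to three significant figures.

Q ≈ 127 cfs

By discrete convolution, Q_j = Σ (P_i / 1 in) · U_{j−i}.
At t = 36 h (j=6): Q = (3.4/1)·15.4 + (3.5/1)·21.4 = 127 cfs.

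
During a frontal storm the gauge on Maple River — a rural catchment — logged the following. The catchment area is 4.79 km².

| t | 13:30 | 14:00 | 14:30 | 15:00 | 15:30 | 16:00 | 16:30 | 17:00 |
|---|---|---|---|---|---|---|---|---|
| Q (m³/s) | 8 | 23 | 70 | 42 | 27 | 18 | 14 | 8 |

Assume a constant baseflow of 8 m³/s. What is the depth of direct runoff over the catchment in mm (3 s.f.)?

d ≈ 54.9 mm

Direct runoff: 0.0, 15.0, 62.0, 34.0, 19.0, 10.0, 6.0, 0.0 m³/s; ΣQ_DR = 146.0 m³/s.
V = ΣQ_DR · Δt = 146.0 × 1800 s = 2.628 × 10^5 m³.
Over A = 4.79 km², depth = V / A = 54.9 mm.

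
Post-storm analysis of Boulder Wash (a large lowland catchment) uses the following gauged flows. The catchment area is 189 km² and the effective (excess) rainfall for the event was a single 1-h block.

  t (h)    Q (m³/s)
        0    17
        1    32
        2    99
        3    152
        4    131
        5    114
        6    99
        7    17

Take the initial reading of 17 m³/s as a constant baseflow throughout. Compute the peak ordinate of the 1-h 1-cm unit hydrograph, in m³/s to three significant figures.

U_p ≈ 135 m³/s

Direct runoff: 0.0, 15.0, 82.0, 135.0, 114.0, 97.0, 82.0, 0.0 m³/s; ΣQ_DR = 525.0 m³/s, peak = 135.0 m³/s.
Runoff depth d = ΣQ_DR·Δt / A = 525.0 × 3600 / (189 km²) = 10.00 mm.
The 1-cm UH is the DRH scaled by (10 mm)/d, so U_p = 135.0 × 10/10.00 = 135 m³/s.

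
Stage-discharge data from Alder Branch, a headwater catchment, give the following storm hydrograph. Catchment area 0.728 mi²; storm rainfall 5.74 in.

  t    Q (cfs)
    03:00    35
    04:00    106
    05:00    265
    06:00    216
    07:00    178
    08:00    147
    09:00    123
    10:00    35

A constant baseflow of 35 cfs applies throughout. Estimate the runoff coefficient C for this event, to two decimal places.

ΣQ_DR = 825.0 cfs; V = ΣQ_DR·Δt = 2.970 × 10^6 ft³.
Runoff depth d = V / A = 1.756 in.
C = d / P = 1.756 / 5.74 = 0.31.

C ≈ 0.31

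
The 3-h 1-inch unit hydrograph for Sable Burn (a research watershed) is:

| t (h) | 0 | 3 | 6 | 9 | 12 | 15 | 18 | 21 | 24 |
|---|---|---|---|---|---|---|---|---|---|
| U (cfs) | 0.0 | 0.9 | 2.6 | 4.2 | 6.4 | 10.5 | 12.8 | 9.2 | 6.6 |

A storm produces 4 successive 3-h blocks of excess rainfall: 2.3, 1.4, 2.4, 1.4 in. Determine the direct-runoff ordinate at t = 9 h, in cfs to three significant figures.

Q ≈ 15.5 cfs

By discrete convolution, Q_j = Σ (P_i / 1 in) · U_{j−i}.
At t = 9 h (j=3): Q = (2.3/1)·4.2 + (1.4/1)·2.6 + (2.4/1)·0.9 + (1.4/1)·0.0 = 15.5 cfs.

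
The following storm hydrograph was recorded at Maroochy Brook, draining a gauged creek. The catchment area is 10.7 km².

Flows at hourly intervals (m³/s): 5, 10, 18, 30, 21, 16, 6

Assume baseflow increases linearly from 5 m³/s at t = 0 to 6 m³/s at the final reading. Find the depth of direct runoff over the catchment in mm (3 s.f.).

d ≈ 22.7 mm

Direct runoff: 0.00, 4.83, 12.67, 24.50, 15.33, 10.17, 0.00 m³/s; ΣQ_DR = 67.50 m³/s.
V = ΣQ_DR · Δt = 67.50 × 3600 s = 2.430 × 10^5 m³.
Over A = 10.7 km², depth = V / A = 22.7 mm.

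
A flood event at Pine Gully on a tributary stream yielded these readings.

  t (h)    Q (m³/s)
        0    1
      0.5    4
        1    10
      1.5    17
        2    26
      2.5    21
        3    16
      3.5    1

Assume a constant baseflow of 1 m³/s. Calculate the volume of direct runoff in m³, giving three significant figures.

Direct-runoff ordinates (Q − Q_b): 0.0, 3.0, 9.0, 16.0, 25.0, 20.0, 15.0, 0.0 m³/s.
ΣQ_DR = 88.00 m³/s.
With Δt = 0.5 h = 1800 s, V = ΣQ_DR · Δt = 88.00 × 1800 = 1.58 × 10^5 m³.

V ≈ 1.58 × 10^5 m³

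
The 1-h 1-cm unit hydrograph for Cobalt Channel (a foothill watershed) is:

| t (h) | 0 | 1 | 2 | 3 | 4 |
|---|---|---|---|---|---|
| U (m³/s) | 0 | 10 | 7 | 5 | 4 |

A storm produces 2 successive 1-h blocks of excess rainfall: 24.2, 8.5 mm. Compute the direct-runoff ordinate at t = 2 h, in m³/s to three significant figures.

Q ≈ 25.4 m³/s

By discrete convolution, Q_j = Σ (P_i / 10 mm) · U_{j−i}.
At t = 2 h (j=2): Q = (24.2/10)·7 + (8.5/10)·10 = 25.4 m³/s.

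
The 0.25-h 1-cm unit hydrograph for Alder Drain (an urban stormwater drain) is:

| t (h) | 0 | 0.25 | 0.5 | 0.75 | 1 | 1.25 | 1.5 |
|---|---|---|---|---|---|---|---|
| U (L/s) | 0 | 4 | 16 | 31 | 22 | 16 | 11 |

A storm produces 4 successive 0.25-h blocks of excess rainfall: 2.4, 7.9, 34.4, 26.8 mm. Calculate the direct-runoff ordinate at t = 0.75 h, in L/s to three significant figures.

By discrete convolution, Q_j = Σ (P_i / 10 mm) · U_{j−i}.
At t = 0.75 h (j=3): Q = (2.4/10)·31 + (7.9/10)·16 + (34.4/10)·4 + (26.8/10)·0 = 33.8 L/s.

Q ≈ 33.8 L/s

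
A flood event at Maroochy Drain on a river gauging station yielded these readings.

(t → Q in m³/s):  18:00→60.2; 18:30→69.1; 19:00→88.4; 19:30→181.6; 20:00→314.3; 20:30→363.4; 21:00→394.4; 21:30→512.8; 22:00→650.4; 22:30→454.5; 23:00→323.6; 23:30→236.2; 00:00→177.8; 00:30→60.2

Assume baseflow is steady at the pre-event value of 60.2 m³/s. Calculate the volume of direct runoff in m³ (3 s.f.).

Direct-runoff ordinates (Q − Q_b): 0.0, 8.9, 28.2, 121.4, 254.1, 303.2, 334.2, 452.6, 590.2, 394.3, 263.4, 176.0, 117.6, 0.0 m³/s.
ΣQ_DR = 3044 m³/s.
With Δt = 0.5 h = 1800 s, V = ΣQ_DR · Δt = 3044 × 1800 = 5.48 × 10^6 m³.

V ≈ 5.48 × 10^6 m³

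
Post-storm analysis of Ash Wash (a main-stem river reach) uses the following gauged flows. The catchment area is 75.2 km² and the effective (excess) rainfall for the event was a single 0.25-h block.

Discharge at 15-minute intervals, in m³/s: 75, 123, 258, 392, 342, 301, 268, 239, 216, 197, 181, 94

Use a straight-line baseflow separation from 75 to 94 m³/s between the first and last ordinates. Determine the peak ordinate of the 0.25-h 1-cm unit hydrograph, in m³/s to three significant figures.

Direct runoff: 0.00, 46.27, 179.55, 311.82, 260.09, 217.36, 182.64, 151.91, 127.18, 106.45, 88.73, 0.00 m³/s; ΣQ_DR = 1672 m³/s, peak = 311.82 m³/s.
Runoff depth d = ΣQ_DR·Δt / A = 1672 × 900 / (75.2 km²) = 20.01 mm.
The 1-cm UH is the DRH scaled by (10 mm)/d, so U_p = 311.82 × 10/20.01 = 156 m³/s.

U_p ≈ 156 m³/s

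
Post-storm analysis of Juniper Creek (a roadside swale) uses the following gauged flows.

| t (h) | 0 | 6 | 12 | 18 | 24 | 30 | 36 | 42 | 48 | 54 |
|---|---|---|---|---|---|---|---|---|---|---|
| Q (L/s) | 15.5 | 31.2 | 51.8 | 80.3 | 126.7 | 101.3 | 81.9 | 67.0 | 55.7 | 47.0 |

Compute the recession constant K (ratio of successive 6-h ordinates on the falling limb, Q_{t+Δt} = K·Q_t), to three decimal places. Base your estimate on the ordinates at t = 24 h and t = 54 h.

Using the recession-limb readings at t = 24 h and t = 54 h: Q falls from 126.7 to 47.0 L/s over 5 intervals.
K = (Q₂/Q₁)^(1/5) = (47.0/126.7)^(1/5) = 0.820.

K ≈ 0.820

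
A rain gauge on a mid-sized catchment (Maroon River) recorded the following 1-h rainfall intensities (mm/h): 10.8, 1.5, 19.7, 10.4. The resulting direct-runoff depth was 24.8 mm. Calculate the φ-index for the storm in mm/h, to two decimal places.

Only the 3 blocks with intensity above φ contribute runoff: 10.8, 19.7, 10.4 mm/h.
Σ(I−φ)·Δt = d  ⇒  (10.8+19.7+10.4 − 3φ)·1 = 24.8
φ = (40.90 − 24.8/1) / 3 = 5.37 mm/h.

φ ≈ 5.37 mm/h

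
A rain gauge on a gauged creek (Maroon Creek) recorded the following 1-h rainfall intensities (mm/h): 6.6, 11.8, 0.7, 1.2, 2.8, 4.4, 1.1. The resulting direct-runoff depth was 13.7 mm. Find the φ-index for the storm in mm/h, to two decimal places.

φ ≈ 3.03 mm/h

Only the 3 blocks with intensity above φ contribute runoff: 6.6, 11.8, 4.4 mm/h.
Σ(I−φ)·Δt = d  ⇒  (6.6+11.8+4.4 − 3φ)·1 = 13.7
φ = (22.80 − 13.7/1) / 3 = 3.03 mm/h.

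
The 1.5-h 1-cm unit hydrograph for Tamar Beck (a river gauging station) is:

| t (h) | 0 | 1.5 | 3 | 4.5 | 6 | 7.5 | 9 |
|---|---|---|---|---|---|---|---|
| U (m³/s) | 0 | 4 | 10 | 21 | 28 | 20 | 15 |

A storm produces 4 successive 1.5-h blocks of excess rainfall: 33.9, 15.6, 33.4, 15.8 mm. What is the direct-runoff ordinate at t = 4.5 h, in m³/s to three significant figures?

Q ≈ 100 m³/s

By discrete convolution, Q_j = Σ (P_i / 10 mm) · U_{j−i}.
At t = 4.5 h (j=3): Q = (33.9/10)·21 + (15.6/10)·10 + (33.4/10)·4 + (15.8/10)·0 = 100 m³/s.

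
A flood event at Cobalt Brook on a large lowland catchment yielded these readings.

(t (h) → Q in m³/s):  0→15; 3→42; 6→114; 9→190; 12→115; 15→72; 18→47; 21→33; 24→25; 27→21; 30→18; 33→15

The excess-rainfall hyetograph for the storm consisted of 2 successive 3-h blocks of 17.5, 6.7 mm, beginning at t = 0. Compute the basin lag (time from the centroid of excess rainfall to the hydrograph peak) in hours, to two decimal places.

t_L ≈ 6.67 h

Centroid of excess rainfall: t_c = Σ P_i·t̄_i / ΣP_i = 2.3306 h (block centres at 1.5, 4.5 h).
Hydrograph peak occurs at t = 9 h, so basin lag t_L = 9 − 2.3306 = 6.67 h.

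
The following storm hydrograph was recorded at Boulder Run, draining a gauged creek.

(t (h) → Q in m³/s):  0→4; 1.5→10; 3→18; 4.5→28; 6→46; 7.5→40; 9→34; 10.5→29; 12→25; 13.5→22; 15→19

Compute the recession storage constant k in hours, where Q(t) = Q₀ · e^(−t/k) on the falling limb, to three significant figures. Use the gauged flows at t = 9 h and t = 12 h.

On the falling limb, Q drops from 34 to 25 m³/s between t = 9 h and t = 12 h (Δt = 3 h).
k = −Δt / ln(Q₂/Q₁) = −3 / ln(25/34) = 9.76 h.

k ≈ 9.76 h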